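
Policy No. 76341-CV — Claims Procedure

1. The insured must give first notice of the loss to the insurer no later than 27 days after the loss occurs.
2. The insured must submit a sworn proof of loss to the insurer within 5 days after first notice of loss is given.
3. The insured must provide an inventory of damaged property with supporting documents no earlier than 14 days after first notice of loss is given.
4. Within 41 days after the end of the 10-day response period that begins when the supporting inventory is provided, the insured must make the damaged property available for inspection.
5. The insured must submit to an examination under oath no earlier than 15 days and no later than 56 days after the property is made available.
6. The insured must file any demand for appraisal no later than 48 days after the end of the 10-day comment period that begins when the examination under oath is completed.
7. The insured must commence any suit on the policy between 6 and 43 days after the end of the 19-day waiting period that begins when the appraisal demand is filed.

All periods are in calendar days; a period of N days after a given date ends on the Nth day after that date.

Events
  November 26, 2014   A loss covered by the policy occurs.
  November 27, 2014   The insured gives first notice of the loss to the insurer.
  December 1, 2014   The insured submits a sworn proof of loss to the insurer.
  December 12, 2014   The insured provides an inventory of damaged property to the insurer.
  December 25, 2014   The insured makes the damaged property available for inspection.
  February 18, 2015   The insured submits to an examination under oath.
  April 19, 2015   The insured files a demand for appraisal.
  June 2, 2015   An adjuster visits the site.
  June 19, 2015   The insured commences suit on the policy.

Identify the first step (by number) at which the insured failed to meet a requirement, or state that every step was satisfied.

Step 6

Step 1 — counting 27 days from November 26, 2014 (when the loss occurs) gives a deadline of December 23, 2014; done November 27, 2014 — timely.
Step 2 — counting 5 days from November 27, 2014 (when first notice of loss is given) gives a deadline of December 2, 2014; done December 1, 2014 — timely.
Step 3 — must wait 14 days from November 27, 2014 (when first notice of loss is given), so not before December 11, 2014; done December 12, 2014 — permitted.
Step 4 — counting 41 days from December 22, 2014 (end of the 10-day response period, which began when the supporting inventory is provided on December 12, 2014) gives a deadline of February 1, 2015; December 25, 2014 is within that limit.
Step 5 — 15 and 56 days from December 25, 2014 (when the property is made available) are January 9, 2015 and February 19, 2015 respectively; done February 18, 2015, which is between those dates.
Step 6 — counting 48 days from February 28, 2015 (end of the 10-day comment period, which began when the examination under oath is completed on February 18, 2015) gives a deadline of April 17, 2015; April 19, 2015 misses that deadline by 2 days.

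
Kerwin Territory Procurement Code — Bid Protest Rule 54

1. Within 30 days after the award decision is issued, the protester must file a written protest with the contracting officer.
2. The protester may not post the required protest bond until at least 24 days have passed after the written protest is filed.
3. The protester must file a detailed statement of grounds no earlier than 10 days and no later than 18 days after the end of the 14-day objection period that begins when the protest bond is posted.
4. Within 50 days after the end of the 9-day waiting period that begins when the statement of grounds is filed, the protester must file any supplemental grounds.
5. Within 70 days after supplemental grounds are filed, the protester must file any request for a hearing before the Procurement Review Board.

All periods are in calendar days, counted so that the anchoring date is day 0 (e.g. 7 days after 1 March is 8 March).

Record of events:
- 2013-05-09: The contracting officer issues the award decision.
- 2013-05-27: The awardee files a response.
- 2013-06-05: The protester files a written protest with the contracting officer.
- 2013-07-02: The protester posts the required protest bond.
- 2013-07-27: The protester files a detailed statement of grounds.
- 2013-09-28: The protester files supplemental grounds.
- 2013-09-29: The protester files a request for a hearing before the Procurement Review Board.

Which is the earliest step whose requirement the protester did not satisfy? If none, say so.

(1) due by 2013-05-09 + 30 days = 2013-06-08; 2013-06-05 is within that limit.
(2) permitted from 2013-06-05 + 24 days = 2013-06-29 onward; done 2013-07-02 — permitted.
(3) the permitted window runs from 2013-07-16 + 10 = 2013-07-26 to 2013-07-16 + 18 = 2013-08-03; 2013-07-27 falls inside that range.
(4) due by 2013-08-05 + 50 days = 2013-09-24; not done until 2013-09-28, 4 days after the deadline.
That is the first point of non-compliance.

Step 4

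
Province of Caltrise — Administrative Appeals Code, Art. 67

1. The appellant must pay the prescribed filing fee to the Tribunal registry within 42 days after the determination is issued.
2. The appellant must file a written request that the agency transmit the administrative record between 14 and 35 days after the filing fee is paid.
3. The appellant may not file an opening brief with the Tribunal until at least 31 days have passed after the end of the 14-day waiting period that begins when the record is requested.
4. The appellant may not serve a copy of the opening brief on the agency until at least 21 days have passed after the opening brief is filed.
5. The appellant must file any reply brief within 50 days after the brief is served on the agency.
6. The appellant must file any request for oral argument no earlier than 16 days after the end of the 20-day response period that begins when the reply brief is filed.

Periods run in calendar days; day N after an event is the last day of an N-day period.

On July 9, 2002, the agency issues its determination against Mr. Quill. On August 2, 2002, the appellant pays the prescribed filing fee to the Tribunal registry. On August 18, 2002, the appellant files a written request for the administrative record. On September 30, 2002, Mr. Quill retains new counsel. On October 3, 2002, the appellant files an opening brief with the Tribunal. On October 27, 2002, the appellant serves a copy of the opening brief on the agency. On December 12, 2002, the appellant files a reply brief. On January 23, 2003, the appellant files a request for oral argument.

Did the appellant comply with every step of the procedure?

Step 1: 42 days after July 9, 2002 (when the determination is issued) is August 20, 2002; August 2, 2002 is within that limit.
Step 2: the window is 14–35 days after August 2, 2002 (when the filing fee is paid), so August 16, 2002 through September 6, 2002; August 18, 2002 falls inside that range.
Step 3: the earliest permitted date is 31 days after September 1, 2002 (end of the 14-day waiting period, which began when the record is requested on August 18, 2002), i.e. October 2, 2002; done October 3, 2002 — permitted.
Step 4: the earliest permitted date is 21 days after October 3, 2002 (when the opening brief is filed), i.e. October 24, 2002; done October 27, 2002, after the minimum wait.
Step 5: 50 days after October 27, 2002 (when the brief is served on the agency) is December 16, 2002; completed December 12, 2002, before the deadline.
Step 6: the earliest permitted date is 16 days after January 1, 2003 (end of the 20-day response period, which began when the reply brief is filed on December 12, 2002), i.e. January 17, 2003; done January 23, 2003 — permitted.

Yes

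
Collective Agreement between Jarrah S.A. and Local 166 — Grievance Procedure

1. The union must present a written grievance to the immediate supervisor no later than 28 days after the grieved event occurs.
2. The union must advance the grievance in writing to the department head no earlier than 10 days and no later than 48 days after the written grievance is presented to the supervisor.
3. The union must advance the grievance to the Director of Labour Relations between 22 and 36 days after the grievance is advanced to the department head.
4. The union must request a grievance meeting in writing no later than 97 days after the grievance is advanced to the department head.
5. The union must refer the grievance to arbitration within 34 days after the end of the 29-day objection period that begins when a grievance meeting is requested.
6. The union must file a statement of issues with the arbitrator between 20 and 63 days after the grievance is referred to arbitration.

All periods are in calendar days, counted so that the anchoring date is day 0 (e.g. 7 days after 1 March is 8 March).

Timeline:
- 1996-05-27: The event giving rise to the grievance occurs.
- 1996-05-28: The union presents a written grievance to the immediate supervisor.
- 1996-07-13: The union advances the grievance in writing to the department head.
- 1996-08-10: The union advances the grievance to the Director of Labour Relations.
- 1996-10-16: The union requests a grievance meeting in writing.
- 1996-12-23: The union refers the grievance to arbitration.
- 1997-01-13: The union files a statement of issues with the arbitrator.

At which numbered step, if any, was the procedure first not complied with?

Step 5

(1) due by 1996-05-27 + 28 days = 1996-06-24; 1996-05-28 is within that limit.
(2) the permitted window runs from 1996-05-28 + 10 = 1996-06-07 to 1996-05-28 + 48 = 1996-07-15; done 1996-07-13 — within the window.
(3) the permitted window runs from 1996-07-13 + 22 = 1996-08-04 to 1996-07-13 + 36 = 1996-08-18; done 1996-08-10 — within the window.
(4) due by 1996-07-13 + 97 days = 1996-10-18; done 1996-10-16 — timely.
(5) due by 1996-11-14 + 34 days = 1996-12-18; not done until 1996-12-23, 5 days after the deadline.
That is the first point of non-compliance.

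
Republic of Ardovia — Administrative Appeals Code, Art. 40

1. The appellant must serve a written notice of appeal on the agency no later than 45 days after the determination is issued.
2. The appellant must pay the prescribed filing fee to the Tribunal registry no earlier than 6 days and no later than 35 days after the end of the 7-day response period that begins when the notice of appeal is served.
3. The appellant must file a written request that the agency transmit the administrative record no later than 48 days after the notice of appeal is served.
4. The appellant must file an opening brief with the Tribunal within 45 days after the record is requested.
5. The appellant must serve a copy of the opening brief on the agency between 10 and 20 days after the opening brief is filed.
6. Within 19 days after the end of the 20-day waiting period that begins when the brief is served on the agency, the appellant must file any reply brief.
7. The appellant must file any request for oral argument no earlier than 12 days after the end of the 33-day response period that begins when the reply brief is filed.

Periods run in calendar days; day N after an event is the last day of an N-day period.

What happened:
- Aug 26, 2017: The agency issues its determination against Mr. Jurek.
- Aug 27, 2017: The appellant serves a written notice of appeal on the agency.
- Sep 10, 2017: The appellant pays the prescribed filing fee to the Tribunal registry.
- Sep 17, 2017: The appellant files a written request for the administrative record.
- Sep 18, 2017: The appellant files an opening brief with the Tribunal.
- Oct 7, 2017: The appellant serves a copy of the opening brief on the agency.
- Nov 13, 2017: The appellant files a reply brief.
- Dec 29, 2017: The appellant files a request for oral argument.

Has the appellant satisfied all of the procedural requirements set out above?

Yes

(1) due by Aug 26, 2017 + 45 days = Oct 10, 2017; completed Aug 27, 2017, before the deadline.
(2) the permitted window runs from Sep 3, 2017 + 6 = Sep 9, 2017 to Sep 3, 2017 + 35 = Oct 8, 2017; done Sep 10, 2017 — within the window.
(3) due by Aug 27, 2017 + 48 days = Oct 14, 2017; done Sep 17, 2017 — timely.
(4) due by Sep 17, 2017 + 45 days = Nov 1, 2017; completed Sep 18, 2017, before the deadline.
(5) the permitted window runs from Sep 18, 2017 + 10 = Sep 28, 2017 to Sep 18, 2017 + 20 = Oct 8, 2017; Oct 7, 2017 falls inside that range.
(6) due by Oct 27, 2017 + 19 days = Nov 15, 2017; Nov 13, 2017 is within that limit.
(7) permitted from Dec 16, 2017 + 12 days = Dec 28, 2017 onward; done Dec 29, 2017 — permitted.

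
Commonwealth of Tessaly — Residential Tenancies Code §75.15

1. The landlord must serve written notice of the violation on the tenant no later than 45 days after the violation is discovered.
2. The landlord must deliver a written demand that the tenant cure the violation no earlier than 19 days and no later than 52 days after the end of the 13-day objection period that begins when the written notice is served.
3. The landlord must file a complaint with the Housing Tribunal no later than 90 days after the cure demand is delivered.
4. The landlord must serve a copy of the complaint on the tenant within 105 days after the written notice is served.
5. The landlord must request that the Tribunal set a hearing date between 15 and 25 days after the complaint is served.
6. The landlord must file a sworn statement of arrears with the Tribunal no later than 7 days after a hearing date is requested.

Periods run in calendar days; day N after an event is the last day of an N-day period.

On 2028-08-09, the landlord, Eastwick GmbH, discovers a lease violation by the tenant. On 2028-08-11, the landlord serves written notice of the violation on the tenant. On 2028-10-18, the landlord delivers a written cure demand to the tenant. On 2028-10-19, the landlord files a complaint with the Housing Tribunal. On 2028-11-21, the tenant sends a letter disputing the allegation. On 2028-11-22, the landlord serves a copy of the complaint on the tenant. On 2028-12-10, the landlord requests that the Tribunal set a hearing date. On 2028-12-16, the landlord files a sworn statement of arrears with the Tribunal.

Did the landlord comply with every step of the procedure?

(1) due by 2028-08-09 + 45 days = 2028-09-23; done 2028-08-11 — timely.
(2) the permitted window runs from 2028-08-24 + 19 = 2028-09-12 to 2028-08-24 + 52 = 2028-10-15; done 2028-10-18 — 3 days after the window closed.

No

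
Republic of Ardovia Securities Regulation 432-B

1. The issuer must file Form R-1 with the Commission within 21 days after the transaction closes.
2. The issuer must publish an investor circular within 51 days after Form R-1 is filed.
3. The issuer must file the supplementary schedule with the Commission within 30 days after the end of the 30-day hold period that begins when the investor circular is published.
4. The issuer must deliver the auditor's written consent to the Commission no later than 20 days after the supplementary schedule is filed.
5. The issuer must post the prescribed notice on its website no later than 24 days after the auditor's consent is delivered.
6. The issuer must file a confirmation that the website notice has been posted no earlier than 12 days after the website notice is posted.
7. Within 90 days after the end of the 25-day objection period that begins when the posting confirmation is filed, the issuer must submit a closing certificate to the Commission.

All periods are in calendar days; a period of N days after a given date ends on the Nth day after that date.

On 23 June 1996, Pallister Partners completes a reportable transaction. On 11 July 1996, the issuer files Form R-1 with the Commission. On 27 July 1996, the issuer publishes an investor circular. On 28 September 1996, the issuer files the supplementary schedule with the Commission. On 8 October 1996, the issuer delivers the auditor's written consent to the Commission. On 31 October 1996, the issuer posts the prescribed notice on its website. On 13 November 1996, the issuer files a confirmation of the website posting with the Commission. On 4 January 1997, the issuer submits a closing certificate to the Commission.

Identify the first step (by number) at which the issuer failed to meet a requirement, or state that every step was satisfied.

Step 1 — counting 21 days from 23 June 1996 (when the transaction closes) gives a deadline of 14 July 1996; 11 July 1996 is within that limit.
Step 2 — counting 51 days from 11 July 1996 (when Form R-1 is filed) gives a deadline of 31 August 1996; 27 July 1996 is within that limit.
Step 3 — counting 30 days from 26 August 1996 (end of the 30-day hold period, which began when the investor circular is published on 27 July 1996) gives a deadline of 25 September 1996; 28 September 1996 misses that deadline by 3 days.
No need to go further; step 3 was not satisfied.

Step 3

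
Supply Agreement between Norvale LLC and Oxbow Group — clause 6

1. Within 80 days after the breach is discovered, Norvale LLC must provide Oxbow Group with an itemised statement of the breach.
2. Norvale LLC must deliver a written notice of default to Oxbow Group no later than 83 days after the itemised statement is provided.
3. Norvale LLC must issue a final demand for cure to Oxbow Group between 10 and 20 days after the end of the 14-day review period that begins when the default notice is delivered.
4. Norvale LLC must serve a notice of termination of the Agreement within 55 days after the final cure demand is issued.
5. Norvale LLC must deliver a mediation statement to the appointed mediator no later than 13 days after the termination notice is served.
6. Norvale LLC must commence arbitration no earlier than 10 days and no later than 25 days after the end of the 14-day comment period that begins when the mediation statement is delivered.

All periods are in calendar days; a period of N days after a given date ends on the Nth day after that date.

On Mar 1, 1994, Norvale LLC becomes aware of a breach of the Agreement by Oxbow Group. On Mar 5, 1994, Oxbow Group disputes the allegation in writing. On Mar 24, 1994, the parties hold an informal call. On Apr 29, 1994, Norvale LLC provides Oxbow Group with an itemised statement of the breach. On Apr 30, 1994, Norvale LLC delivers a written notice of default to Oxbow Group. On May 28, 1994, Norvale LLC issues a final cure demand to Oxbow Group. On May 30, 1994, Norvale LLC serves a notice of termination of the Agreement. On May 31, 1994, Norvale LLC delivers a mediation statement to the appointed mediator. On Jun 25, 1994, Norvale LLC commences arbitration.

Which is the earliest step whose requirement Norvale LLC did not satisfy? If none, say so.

None — every step was satisfied

Step 1: 80 days after Mar 1, 1994 (when the breach is discovered) is May 20, 1994; completed Apr 29, 1994, before the deadline.
Step 2: 83 days after Apr 29, 1994 (when the itemised statement is provided) is Jul 21, 1994; Apr 30, 1994 is within that limit.
Step 3: the window is 10–20 days after May 14, 1994 (end of the 14-day review period, which began when the default notice is delivered on Apr 30, 1994), so May 24, 1994 through Jun 3, 1994; done May 28, 1994 — within the window.
Step 4: 55 days after May 28, 1994 (when the final cure demand is issued) is Jul 22, 1994; done May 30, 1994 — timely.
Step 5: 13 days after May 30, 1994 (when the termination notice is served) is Jun 12, 1994; May 31, 1994 is within that limit.
Step 6: the window is 10–25 days after Jun 14, 1994 (end of the 14-day comment period, which began when the mediation statement is delivered on May 31, 1994), so Jun 24, 1994 through Jul 9, 1994; Jun 25, 1994 falls inside that range.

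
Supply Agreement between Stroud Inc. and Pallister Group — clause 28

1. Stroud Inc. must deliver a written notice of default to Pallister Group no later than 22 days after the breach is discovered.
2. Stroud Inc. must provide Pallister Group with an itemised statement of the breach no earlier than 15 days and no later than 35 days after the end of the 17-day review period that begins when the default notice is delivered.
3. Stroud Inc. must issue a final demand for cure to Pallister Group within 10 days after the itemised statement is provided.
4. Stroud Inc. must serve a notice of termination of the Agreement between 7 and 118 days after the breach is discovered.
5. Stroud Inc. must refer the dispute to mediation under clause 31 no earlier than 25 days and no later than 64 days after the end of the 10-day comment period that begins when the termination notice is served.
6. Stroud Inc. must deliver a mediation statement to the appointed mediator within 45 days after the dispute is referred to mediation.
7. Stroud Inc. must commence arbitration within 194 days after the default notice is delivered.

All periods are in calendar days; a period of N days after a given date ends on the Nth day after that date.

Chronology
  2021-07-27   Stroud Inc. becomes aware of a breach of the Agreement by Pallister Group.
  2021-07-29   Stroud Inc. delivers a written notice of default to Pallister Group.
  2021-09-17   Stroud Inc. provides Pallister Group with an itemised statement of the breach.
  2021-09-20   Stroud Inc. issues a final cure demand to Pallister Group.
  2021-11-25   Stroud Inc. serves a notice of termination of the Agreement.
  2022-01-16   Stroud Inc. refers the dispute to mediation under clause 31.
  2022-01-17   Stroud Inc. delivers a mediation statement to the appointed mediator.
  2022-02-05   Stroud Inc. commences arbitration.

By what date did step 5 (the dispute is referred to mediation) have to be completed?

The termination notice is served on 2021-11-25; the 10-day comment period therefore ends 2021-12-05, and step 5 runs from that date. The window is 25–64 days after 2021-12-05; it closes on 2022-02-07.

2022-02-07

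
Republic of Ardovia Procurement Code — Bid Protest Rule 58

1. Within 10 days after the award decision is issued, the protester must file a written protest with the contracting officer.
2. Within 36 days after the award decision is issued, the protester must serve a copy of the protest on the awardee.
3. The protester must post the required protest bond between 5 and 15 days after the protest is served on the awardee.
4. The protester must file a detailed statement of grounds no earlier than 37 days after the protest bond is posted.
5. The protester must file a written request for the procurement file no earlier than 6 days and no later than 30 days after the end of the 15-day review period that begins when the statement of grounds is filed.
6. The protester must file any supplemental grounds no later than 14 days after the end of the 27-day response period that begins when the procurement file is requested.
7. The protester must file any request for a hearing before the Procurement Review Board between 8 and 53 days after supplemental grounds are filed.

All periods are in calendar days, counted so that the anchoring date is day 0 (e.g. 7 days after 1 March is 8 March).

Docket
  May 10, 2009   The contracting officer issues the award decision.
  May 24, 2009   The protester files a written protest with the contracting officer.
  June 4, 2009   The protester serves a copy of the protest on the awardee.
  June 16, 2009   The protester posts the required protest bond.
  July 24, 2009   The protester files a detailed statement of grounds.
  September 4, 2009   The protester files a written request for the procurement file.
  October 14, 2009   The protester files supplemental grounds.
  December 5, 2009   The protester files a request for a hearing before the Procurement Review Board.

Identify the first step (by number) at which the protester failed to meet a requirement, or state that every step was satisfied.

Step 1

(1) due by May 10, 2009 + 10 days = May 20, 2009; done May 24, 2009 — 4 days late.
Later steps need not be reached.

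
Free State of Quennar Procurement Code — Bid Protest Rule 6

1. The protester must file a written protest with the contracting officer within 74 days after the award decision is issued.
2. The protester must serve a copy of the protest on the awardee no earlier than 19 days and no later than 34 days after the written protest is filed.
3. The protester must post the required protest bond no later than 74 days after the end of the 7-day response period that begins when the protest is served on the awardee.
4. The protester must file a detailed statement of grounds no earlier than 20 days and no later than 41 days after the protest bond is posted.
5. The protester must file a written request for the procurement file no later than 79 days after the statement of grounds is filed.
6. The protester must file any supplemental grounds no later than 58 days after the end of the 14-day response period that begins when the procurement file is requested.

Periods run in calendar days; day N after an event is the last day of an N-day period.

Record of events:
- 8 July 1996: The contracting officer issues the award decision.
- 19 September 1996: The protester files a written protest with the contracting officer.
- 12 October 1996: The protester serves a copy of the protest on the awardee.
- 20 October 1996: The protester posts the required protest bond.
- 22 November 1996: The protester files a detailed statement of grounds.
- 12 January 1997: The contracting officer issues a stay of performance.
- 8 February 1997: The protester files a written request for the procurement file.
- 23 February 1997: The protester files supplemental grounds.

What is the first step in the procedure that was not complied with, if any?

(1) due by 8 July 1996 + 74 days = 20 September 1996; completed 19 September 1996, before the deadline.
(2) the permitted window runs from 19 September 1996 + 19 = 8 October 1996 to 19 September 1996 + 34 = 23 October 1996; done 12 October 1996, which is between those dates.
(3) due by 19 October 1996 + 74 days = 1 January 1997; done 20 October 1996 — timely.
(4) the permitted window runs from 20 October 1996 + 20 = 9 November 1996 to 20 October 1996 + 41 = 30 November 1996; done 22 November 1996, which is between those dates.
(5) due by 22 November 1996 + 79 days = 9 February 1997; completed 8 February 1997, before the deadline.
(6) due by 22 February 1997 + 58 days = 21 April 1997; done 23 February 1997 — timely.

None — every step was satisfied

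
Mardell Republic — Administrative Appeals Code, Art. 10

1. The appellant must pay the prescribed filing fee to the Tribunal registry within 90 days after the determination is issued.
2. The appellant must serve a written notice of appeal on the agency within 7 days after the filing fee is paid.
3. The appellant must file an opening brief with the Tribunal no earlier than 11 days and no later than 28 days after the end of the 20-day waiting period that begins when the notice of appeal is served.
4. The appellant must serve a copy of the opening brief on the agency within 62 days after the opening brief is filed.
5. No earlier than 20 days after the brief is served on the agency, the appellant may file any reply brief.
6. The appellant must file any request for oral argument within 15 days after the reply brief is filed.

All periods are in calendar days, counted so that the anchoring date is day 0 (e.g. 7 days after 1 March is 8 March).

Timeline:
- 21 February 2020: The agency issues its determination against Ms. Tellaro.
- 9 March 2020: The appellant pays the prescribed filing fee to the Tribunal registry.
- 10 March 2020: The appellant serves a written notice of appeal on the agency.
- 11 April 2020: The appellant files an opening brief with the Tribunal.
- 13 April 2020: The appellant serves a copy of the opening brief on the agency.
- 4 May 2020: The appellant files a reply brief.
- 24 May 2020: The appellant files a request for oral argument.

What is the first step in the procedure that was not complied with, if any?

Step 6

Step 1: 90 days after 21 February 2020 (when the determination is issued) is 21 May 2020; 9 March 2020 is within that limit.
Step 2: 7 days after 9 March 2020 (when the filing fee is paid) is 16 March 2020; 10 March 2020 is within that limit.
Step 3: the window is 11–28 days after 30 March 2020 (end of the 20-day waiting period, which began when the notice of appeal is served on 10 March 2020), so 10 April 2020 through 27 April 2020; done 11 April 2020, which is between those dates.
Step 4: 62 days after 11 April 2020 (when the opening brief is filed) is 12 June 2020; done 13 April 2020 — timely.
Step 5: the earliest permitted date is 20 days after 13 April 2020 (when the brief is served on the agency), i.e. 3 May 2020; 4 May 2020 is on or after that date.
Step 6: 15 days after 4 May 2020 (when the reply brief is filed) is 19 May 2020; done 24 May 2020 — 5 days late.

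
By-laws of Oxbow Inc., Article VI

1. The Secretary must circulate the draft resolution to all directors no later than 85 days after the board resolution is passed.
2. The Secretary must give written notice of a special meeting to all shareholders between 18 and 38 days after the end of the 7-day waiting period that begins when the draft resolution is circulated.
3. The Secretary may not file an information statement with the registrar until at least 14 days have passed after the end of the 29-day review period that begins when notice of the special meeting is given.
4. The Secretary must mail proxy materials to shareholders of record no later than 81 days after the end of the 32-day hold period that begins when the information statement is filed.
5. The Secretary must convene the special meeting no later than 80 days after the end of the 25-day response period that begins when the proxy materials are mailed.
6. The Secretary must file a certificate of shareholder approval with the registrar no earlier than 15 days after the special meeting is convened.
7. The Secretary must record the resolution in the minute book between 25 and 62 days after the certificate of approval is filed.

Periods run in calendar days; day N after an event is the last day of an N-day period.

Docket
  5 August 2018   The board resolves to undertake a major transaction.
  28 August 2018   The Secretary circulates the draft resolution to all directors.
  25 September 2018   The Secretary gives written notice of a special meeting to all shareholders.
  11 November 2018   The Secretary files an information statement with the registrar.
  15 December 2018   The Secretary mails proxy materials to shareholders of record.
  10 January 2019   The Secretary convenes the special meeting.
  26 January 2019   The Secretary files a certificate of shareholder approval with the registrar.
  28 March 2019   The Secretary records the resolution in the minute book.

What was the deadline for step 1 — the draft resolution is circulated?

29 October 2018

Step 1 runs from 5 August 2018, when the board resolution is passed. 85 days after 5 August 2018 is 29 October 2018.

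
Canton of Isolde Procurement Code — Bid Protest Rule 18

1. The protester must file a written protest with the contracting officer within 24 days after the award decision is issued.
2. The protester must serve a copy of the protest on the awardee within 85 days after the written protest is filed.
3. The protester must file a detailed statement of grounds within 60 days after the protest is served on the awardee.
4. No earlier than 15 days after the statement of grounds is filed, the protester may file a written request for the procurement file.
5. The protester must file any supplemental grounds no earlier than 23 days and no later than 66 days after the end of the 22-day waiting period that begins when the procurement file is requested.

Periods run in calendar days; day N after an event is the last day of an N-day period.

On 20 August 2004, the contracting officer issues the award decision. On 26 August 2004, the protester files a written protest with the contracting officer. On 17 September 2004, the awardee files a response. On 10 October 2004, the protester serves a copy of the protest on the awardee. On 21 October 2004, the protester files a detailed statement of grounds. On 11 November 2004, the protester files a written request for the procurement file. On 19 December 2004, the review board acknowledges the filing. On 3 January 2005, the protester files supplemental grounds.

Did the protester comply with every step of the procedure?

Yes

(1) due by 20 August 2004 + 24 days = 13 September 2004; 26 August 2004 is within that limit.
(2) due by 26 August 2004 + 85 days = 19 November 2004; done 10 October 2004 — timely.
(3) due by 10 October 2004 + 60 days = 9 December 2004; 21 October 2004 is within that limit.
(4) permitted from 21 October 2004 + 15 days = 5 November 2004 onward; done 11 November 2004 — permitted.
(5) the permitted window runs from 3 December 2004 + 23 = 26 December 2004 to 3 December 2004 + 66 = 7 February 2005; done 3 January 2005, which is between those dates.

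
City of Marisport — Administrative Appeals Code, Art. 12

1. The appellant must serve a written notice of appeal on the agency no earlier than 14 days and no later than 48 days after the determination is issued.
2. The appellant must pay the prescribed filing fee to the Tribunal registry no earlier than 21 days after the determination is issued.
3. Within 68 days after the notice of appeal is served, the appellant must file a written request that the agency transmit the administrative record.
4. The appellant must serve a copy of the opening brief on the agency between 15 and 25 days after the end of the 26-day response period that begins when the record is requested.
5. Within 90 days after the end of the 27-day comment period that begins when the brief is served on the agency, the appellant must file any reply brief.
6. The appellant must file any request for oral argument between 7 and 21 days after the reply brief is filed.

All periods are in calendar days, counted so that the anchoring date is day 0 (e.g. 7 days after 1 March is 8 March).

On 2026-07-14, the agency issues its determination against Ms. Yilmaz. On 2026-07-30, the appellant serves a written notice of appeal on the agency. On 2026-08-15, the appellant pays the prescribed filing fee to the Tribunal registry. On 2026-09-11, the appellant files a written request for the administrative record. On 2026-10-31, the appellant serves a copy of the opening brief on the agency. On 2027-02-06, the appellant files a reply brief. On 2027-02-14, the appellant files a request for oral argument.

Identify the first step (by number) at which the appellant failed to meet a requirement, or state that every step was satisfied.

Step 1: the window is 14–48 days after 2026-07-14 (when the determination is issued), so 2026-07-28 through 2026-08-31; done 2026-07-30 — within the window.
Step 2: the earliest permitted date is 21 days after 2026-07-14 (when the determination is issued), i.e. 2026-08-04; done 2026-08-15, after the minimum wait.
Step 3: 68 days after 2026-07-30 (when the notice of appeal is served) is 2026-10-06; 2026-09-11 is within that limit.
Step 4: the window is 15–25 days after 2026-10-07 (end of the 26-day response period, which began when the record is requested on 2026-09-11), so 2026-10-22 through 2026-11-01; done 2026-10-31, which is between those dates.
Step 5: 90 days after 2026-11-27 (end of the 27-day comment period, which began when the brief is served on the agency on 2026-10-31) is 2027-02-25; done 2027-02-06 — timely.
Step 6: the window is 7–21 days after 2027-02-06 (when the reply brief is filed), so 2027-02-13 through 2027-02-27; done 2027-02-14 — within the window.

None — every step was satisfied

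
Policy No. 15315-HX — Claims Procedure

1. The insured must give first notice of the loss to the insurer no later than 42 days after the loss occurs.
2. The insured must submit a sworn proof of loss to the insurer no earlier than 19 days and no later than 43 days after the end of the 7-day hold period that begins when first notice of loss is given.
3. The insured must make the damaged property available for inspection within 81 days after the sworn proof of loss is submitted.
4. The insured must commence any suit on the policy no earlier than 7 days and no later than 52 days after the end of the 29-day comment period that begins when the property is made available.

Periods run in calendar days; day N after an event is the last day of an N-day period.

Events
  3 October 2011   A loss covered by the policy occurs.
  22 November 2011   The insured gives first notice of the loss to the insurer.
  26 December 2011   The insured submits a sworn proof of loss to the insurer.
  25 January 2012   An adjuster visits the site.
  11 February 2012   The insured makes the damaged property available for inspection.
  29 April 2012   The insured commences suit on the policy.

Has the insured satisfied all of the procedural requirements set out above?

No

(1) due by 3 October 2011 + 42 days = 14 November 2011; 22 November 2011 misses that deadline by 8 days.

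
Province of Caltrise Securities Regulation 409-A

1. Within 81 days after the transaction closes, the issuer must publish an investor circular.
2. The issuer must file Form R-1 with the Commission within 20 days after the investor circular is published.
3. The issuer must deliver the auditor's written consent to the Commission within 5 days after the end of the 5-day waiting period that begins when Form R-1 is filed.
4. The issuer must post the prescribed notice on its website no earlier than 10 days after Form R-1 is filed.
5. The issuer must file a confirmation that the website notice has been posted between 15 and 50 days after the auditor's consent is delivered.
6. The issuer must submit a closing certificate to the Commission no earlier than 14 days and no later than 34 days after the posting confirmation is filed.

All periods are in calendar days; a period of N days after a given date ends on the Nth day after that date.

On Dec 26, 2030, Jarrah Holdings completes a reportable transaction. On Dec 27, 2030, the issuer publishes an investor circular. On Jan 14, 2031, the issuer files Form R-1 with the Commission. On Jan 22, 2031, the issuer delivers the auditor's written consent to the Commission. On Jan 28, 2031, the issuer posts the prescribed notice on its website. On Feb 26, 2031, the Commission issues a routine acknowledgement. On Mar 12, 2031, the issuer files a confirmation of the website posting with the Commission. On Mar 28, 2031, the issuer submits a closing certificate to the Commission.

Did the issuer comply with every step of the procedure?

Step 1 — counting 81 days from Dec 26, 2030 (when the transaction closes) gives a deadline of Mar 17, 2031; Dec 27, 2030 is within that limit.
Step 2 — counting 20 days from Dec 27, 2030 (when the investor circular is published) gives a deadline of Jan 16, 2031; completed Jan 14, 2031, before the deadline.
Step 3 — counting 5 days from Jan 19, 2031 (end of the 5-day waiting period, which began when Form R-1 is filed on Jan 14, 2031) gives a deadline of Jan 24, 2031; completed Jan 22, 2031, before the deadline.
Step 4 — must wait 10 days from Jan 14, 2031 (when Form R-1 is filed), so not before Jan 24, 2031; done Jan 28, 2031 — permitted.
Step 5 — 15 and 50 days from Jan 22, 2031 (when the auditor's consent is delivered) are Feb 6, 2031 and Mar 13, 2031 respectively; done Mar 12, 2031 — within the window.
Step 6 — 14 and 34 days from Mar 12, 2031 (when the posting confirmation is filed) are Mar 26, 2031 and Apr 15, 2031 respectively; done Mar 28, 2031, which is between those dates.

Yes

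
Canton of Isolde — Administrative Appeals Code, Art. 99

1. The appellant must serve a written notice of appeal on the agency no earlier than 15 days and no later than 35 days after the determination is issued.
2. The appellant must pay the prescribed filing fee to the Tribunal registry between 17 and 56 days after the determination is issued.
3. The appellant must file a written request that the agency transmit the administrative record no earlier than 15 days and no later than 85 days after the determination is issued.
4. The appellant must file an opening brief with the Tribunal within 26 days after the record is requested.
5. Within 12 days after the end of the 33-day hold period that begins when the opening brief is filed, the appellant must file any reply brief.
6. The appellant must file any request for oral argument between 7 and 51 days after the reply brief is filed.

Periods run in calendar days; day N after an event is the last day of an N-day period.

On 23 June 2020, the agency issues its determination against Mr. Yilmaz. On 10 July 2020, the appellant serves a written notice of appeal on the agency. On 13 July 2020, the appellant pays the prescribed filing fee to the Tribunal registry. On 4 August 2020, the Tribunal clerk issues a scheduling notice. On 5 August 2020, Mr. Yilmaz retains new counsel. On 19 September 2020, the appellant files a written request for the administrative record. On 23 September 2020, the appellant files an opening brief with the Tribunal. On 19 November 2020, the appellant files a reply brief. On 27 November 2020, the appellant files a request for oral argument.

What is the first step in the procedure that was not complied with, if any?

(1) the permitted window runs from 23 June 2020 + 15 = 8 July 2020 to 23 June 2020 + 35 = 28 July 2020; done 10 July 2020 — within the window.
(2) the permitted window runs from 23 June 2020 + 17 = 10 July 2020 to 23 June 2020 + 56 = 18 August 2020; done 13 July 2020 — within the window.
(3) the permitted window runs from 23 June 2020 + 15 = 8 July 2020 to 23 June 2020 + 85 = 16 September 2020; done 19 September 2020 — 3 days after the window closed.
The procedure was therefore not followed at step 3.

Step 3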